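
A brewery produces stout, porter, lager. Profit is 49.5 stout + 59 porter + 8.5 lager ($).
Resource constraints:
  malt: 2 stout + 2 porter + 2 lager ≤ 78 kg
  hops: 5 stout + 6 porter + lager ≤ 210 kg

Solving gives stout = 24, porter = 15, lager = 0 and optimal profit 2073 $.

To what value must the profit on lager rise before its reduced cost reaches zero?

11.5

Check each constraint at x*: malt 78/78 (tight); hops 210/210 (tight).
Dual feasibility on the basic columns requires 2·y_malt + 5·y_hops = 49.5, 2·y_malt + 6·y_hops = 59.
This yields shadow prices y_malt = 1, y_hops = 9.5.
lager enters the basis when its profit ≥ yᵀa₃ = 1·2 + 9.5·1 = 11.5.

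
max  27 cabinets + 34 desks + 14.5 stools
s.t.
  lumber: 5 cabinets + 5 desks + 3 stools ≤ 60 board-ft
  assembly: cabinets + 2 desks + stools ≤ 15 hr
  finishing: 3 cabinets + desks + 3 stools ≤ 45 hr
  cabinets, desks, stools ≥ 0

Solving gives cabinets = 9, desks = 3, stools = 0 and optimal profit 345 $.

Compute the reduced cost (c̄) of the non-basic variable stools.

Check each constraint at x*: lumber 60/60 (tight); assembly 15/15 (tight); finishing 30/45 (slack 15).
By complementary slackness, y = 0 for the non-binding constraint.
The binding rows give the dual system: 5·y_lumber + 1·y_assembly = 27 and 5·y_lumber + 2·y_assembly = 34.
→ y_lumber = 4 and y_assembly = 7.
Reduced cost of stools: c₃ − yᵀa₃ = 14.5 − (4·3 + 7·1) = 14.5 − 19 = -4.5.

-4.5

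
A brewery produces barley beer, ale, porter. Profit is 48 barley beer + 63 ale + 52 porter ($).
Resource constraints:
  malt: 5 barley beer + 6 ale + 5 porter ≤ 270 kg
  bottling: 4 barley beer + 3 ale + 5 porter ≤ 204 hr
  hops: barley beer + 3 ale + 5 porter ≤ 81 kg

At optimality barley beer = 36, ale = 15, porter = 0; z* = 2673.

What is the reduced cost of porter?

Binding: malt and hops. Non-binding: bottling (15 unused).
By complementary slackness, y = 0 for the non-binding constraint.
Dual feasibility on the basic columns requires 5·y_malt + 1·y_hops = 48, 6·y_malt + 3·y_hops = 63.
This yields shadow prices y_malt = 9, y_hops = 3.
Reduced cost of porter: c₃ − yᵀa₃ = 52 − (9·5 + 3·5) = 52 − 60 = -8.

-8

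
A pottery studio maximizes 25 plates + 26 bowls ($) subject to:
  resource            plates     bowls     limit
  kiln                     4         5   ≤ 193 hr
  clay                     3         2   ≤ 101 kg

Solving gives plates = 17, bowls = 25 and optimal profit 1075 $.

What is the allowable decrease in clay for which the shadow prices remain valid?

23.8

Binding constraints: kiln, clay. The basis is B = [[4,5],[3,2]] with det -7.
Per unit decrease in clay, x* moves by d = (-0.7143, 0.5714).
The basis stays optimal until plates reaches 0; allowable decrease = 23.8 kg.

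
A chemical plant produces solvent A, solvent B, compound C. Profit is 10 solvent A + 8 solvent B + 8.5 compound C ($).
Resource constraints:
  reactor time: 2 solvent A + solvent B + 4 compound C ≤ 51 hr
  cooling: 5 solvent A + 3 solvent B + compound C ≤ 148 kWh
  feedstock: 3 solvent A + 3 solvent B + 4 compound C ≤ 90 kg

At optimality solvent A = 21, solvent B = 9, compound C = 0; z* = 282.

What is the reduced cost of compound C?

Binding: reactor time and feedstock. Non-binding: cooling (16 unused).
By complementary slackness, y = 0 for the non-binding constraint.
Dual feasibility on the basic columns requires 2·y_reactor time + 3·y_feedstock = 10, 1·y_reactor time + 3·y_feedstock = 8.
This yields shadow prices y_reactor time = 2, y_feedstock = 2.
Reduced cost of compound C: c₃ − yᵀa₃ = 8.5 − (2·4 + 2·4) = 8.5 − 16 = -7.5.

-7.5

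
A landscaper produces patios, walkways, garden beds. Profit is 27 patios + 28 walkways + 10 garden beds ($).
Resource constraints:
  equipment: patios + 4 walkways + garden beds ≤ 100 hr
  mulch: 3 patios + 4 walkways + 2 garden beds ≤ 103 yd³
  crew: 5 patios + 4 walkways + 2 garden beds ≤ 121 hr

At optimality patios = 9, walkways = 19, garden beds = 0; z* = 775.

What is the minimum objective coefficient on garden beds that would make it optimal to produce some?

Check each constraint at x*: equipment 85/100 (slack 15); mulch 103/103 (tight); crew 121/121 (tight).
By complementary slackness, y = 0 for the non-binding constraint.
Dual feasibility on the basic columns requires 3·y_mulch + 5·y_crew = 27, 4·y_mulch + 4·y_crew = 28.
Solving: y_mulch = 4, y_crew = 3.
garden beds enters the basis when its profit ≥ yᵀa₃ = 4·2 + 3·2 = 14.

14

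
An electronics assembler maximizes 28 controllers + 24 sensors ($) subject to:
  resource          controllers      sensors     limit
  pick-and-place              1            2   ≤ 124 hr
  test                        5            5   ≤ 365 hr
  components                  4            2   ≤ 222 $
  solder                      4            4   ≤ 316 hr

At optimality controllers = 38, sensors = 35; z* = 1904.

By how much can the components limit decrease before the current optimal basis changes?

32

Binding constraints: test, components. The basis is B = [[5,5],[4,2]] with det -10.
Per unit decrease in components, x* moves by d = (-0.5, 0.5).
The basis stays optimal until pick-and-place becomes binding; allowable decrease = 32 $.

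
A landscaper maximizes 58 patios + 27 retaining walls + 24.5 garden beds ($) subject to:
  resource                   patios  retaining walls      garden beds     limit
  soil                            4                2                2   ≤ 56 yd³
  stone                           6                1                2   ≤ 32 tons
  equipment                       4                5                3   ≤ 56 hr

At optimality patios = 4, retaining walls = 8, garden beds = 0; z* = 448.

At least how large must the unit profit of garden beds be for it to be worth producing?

26

Check each constraint at x*: soil 32/56 (slack 24); stone 32/32 (tight); equipment 56/56 (tight).
Since soil is not tight, its dual is 0.
Dual feasibility on the basic columns requires 6·y_stone + 4·y_equipment = 58, 1·y_stone + 5·y_equipment = 27.
Solving: y_stone = 7, y_equipment = 4.
garden beds enters the basis when its profit ≥ yᵀa₃ = 7·2 + 4·3 = 26.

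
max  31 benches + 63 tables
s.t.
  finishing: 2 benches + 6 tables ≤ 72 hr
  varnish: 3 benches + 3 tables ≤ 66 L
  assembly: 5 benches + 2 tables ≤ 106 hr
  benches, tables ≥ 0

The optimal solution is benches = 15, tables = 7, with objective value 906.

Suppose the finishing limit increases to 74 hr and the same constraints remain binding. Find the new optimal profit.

922

At the optimum: finishing uses 72 of 72 (binding); varnish uses 66 of 66 (binding); assembly uses 89 of 106 (slack = 17).
Slack constraints have shadow price 0 (complementary slackness).
From A_Bᵀ y = c: 2·y_finishing + 3·y_varnish = 31; 6·y_finishing + 3·y_varnish = 63.
Solving: y_finishing = 8, y_varnish = 5.
Δz = y_finishing·Δb = 8 × (2) = 16, so new z* = 906 + 16 = 922.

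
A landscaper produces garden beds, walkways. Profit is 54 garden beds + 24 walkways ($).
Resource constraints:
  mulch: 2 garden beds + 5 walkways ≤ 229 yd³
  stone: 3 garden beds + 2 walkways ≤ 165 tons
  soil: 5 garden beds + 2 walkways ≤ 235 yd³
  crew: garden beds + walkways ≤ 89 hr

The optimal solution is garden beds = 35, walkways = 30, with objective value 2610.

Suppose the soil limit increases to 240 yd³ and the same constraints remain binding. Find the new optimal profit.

Binding: stone and soil. Non-binding: mulch (9 unused), crew (24 unused).
By complementary slackness, y = 0 for the non-binding constraints.
From A_Bᵀ y = c: 3·y_stone + 5·y_soil = 54; 2·y_stone + 2·y_soil = 24.
Solving: y_stone = 3, y_soil = 9.
Δz = y_soil·Δb = 9 × (5) = 45, so new z* = 2610 + 45 = 2655.

2655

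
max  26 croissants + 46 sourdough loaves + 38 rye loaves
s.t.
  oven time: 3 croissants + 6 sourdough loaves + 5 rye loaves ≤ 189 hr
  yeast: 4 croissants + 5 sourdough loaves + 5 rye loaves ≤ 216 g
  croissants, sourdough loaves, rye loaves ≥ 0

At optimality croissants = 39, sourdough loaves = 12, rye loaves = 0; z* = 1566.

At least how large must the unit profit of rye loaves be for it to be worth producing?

Both oven time and yeast are binding at x*.
The binding rows give the dual system: 3·y_oven time + 4·y_yeast = 26 and 6·y_oven time + 5·y_yeast = 46.
Solving: y_oven time = 6, y_yeast = 2.
rye loaves enters the basis when its profit ≥ yᵀa₃ = 6·5 + 2·5 = 40.

40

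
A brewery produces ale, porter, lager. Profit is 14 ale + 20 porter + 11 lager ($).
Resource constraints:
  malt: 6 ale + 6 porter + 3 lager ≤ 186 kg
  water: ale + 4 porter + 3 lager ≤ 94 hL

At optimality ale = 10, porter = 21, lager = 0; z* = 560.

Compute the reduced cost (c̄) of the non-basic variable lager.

-1

At the optimum: malt uses 186 of 186 (binding); water uses 94 of 94 (binding).
The binding rows give the dual system: 6·y_malt + 1·y_water = 14 and 6·y_malt + 4·y_water = 20.
→ y_malt = 2 and y_water = 2.
Reduced cost of lager: c₃ − yᵀa₃ = 11 − (2·3 + 2·3) = 11 − 12 = -1.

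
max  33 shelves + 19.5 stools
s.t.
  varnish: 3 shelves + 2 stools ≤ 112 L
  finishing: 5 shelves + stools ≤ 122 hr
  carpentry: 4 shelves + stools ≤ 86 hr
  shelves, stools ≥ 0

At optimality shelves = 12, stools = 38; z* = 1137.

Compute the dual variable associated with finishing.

0

At the optimum: varnish uses 112 of 112 (binding); finishing uses 98 of 122 (slack = 24); carpentry uses 86 of 86 (binding).
By complementary slackness, y = 0 for the non-binding constraint.
Dual feasibility on the basic columns requires 3·y_varnish + 4·y_carpentry = 33, 2·y_varnish + 1·y_carpentry = 19.5.
→ y_varnish = 9 and y_carpentry = 1.5.
Shadow price of finishing = 0.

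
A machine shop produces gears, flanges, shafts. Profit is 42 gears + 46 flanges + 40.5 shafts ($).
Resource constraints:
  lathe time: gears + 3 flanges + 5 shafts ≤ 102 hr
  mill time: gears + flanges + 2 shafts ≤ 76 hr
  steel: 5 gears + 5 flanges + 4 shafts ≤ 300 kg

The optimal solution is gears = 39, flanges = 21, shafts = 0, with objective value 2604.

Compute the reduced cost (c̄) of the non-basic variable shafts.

At the optimum: lathe time uses 102 of 102 (binding); mill time uses 60 of 76 (slack = 16); steel uses 300 of 300 (binding).
Slack constraints have shadow price 0 (complementary slackness).
The binding rows give the dual system: 1·y_lathe time + 5·y_steel = 42 and 3·y_lathe time + 5·y_steel = 46.
This yields shadow prices y_lathe time = 2, y_steel = 8.
Reduced cost of shafts: c₃ − yᵀa₃ = 40.5 − (2·5 + 8·4) = 40.5 − 42 = -1.5.

-1.5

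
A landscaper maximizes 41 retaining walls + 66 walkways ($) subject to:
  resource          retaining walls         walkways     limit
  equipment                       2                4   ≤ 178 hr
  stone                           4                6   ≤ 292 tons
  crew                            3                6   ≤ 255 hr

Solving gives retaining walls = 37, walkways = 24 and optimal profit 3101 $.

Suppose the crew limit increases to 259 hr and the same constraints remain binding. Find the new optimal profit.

At the optimum: equipment uses 170 of 178 (slack = 8); stone uses 292 of 292 (binding); crew uses 255 of 255 (binding).
Since equipment is not tight, its dual is 0.
From A_Bᵀ y = c: 4·y_stone + 3·y_crew = 41; 6·y_stone + 6·y_crew = 66.
→ y_stone = 8 and y_crew = 3.
Δz = y_crew·Δb = 3 × (4) = 12, so new z* = 3101 + 12 = 3113.

3113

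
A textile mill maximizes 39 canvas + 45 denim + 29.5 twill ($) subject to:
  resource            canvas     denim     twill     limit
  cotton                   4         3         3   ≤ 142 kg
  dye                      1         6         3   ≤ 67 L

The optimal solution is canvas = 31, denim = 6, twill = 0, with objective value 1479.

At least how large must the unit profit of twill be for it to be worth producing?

36

At the optimum: cotton uses 142 of 142 (binding); dye uses 67 of 67 (binding).
The binding rows give the dual system: 4·y_cotton + 1·y_dye = 39 and 3·y_cotton + 6·y_dye = 45.
Solving: y_cotton = 9, y_dye = 3.
twill enters the basis when its profit ≥ yᵀa₃ = 9·3 + 3·3 = 36.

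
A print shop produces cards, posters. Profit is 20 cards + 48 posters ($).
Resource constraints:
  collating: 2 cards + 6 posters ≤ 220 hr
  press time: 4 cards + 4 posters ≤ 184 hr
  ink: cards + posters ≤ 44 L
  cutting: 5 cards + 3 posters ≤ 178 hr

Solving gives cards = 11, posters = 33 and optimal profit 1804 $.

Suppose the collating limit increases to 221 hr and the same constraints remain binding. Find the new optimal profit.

1811

At the optimum: collating uses 220 of 220 (binding); press time uses 176 of 184 (slack = 8); ink uses 44 of 44 (binding); cutting uses 154 of 178 (slack = 24).
By complementary slackness, y = 0 for the non-binding constraints.
Dual feasibility on the basic columns requires 2·y_collating + 1·y_ink = 20, 6·y_collating + 1·y_ink = 48.
Solving: y_collating = 7, y_ink = 6.
Δz = y_collating·Δb = 7 × (1) = 7, so new z* = 1804 + 7 = 1811.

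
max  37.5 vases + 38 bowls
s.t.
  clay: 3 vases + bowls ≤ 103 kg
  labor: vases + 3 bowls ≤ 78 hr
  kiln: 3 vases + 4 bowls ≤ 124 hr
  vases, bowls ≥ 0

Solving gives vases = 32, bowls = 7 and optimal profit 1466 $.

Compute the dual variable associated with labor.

0

At the optimum: clay uses 103 of 103 (binding); labor uses 53 of 78 (slack = 25); kiln uses 124 of 124 (binding).
Slack constraints have shadow price 0 (complementary slackness).
The binding rows give the dual system: 3·y_clay + 3·y_kiln = 37.5 and 1·y_clay + 4·y_kiln = 38.
→ y_clay = 4 and y_kiln = 8.5.
Shadow price of labor = 0.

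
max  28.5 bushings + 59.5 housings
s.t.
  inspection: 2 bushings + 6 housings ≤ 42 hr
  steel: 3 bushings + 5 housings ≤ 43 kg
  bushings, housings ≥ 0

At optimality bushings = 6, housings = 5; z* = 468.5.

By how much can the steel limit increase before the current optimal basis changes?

20

Binding constraints: inspection, steel. The basis is B = [[2,6],[3,5]] with det -8.
Per unit increase in steel, x* moves by d = (0.75, -0.25).
The basis stays optimal until housings reaches 0; allowable increase = 20 kg.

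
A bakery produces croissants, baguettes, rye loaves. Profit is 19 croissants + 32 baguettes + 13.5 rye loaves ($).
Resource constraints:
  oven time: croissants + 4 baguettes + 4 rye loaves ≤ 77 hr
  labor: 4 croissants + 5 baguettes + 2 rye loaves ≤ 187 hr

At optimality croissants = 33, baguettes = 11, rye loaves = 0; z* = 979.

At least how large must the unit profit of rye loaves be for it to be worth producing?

20

Both oven time and labor are binding at x*.
Dual feasibility on the basic columns requires 1·y_oven time + 4·y_labor = 19, 4·y_oven time + 5·y_labor = 32.
→ y_oven time = 3 and y_labor = 4.
rye loaves enters the basis when its profit ≥ yᵀa₃ = 3·4 + 4·2 = 20.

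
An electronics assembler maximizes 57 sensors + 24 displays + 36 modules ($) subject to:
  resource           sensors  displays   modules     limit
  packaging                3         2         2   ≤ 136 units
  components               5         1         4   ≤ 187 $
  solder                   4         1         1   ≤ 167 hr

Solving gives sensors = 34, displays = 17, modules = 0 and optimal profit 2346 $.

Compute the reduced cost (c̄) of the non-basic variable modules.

At the optimum: packaging uses 136 of 136 (binding); components uses 187 of 187 (binding); solder uses 153 of 167 (slack = 14).
By complementary slackness, y = 0 for the non-binding constraint.
Dual feasibility on the basic columns requires 3·y_packaging + 5·y_components = 57, 2·y_packaging + 1·y_components = 24.
→ y_packaging = 9 and y_components = 6.
Reduced cost of modules: c₃ − yᵀa₃ = 36 − (9·2 + 6·4) = 36 − 42 = -6.

-6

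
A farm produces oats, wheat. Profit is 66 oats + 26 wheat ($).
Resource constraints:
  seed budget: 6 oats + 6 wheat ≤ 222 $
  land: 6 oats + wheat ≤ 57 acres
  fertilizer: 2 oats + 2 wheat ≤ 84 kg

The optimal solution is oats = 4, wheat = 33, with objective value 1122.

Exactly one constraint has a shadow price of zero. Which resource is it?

seed budget: 222/222 (binding)
land: 57/57 (binding)
fertilizer: 74/84 (slack 10)
By complementary slackness, a constraint with positive slack has shadow price 0 → fertilizer.

fertilizer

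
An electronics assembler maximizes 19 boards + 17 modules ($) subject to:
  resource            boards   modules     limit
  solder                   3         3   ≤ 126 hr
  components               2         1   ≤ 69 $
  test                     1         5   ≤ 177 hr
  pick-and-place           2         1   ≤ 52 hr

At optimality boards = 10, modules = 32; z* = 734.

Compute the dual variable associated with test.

At the optimum: solder uses 126 of 126 (binding); components uses 52 of 69 (slack = 17); test uses 170 of 177 (slack = 7); pick-and-place uses 52 of 52 (binding).
Slack constraints have shadow price 0 (complementary slackness).
From A_Bᵀ y = c: 3·y_solder + 2·y_pick-and-place = 19; 3·y_solder + 1·y_pick-and-place = 17.
Solving: y_solder = 5, y_pick-and-place = 2.
Shadow price of test = 0.

0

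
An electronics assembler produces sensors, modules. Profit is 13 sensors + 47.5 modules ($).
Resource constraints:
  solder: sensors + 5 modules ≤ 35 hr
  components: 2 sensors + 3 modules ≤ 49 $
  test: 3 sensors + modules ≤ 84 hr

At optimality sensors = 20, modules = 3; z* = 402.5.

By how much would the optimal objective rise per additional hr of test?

0

Check each constraint at x*: solder 35/35 (tight); components 49/49 (tight); test 63/84 (slack 21).
By complementary slackness, y = 0 for the non-binding constraint.
The binding rows give the dual system: 1·y_solder + 2·y_components = 13 and 5·y_solder + 3·y_components = 47.5.
This yields shadow prices y_solder = 8, y_components = 2.5.
Shadow price of test = 0.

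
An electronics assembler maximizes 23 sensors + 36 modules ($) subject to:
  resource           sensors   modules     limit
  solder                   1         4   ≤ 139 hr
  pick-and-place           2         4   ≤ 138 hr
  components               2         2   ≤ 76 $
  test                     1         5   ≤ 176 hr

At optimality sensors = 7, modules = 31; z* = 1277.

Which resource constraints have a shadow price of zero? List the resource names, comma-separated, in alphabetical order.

solder: 131/139 (slack 8)
pick-and-place: 138/138 (binding)
components: 76/76 (binding)
test: 162/176 (slack 14)
By complementary slackness, a constraint with positive slack has shadow price 0 → solder, test.

solder, test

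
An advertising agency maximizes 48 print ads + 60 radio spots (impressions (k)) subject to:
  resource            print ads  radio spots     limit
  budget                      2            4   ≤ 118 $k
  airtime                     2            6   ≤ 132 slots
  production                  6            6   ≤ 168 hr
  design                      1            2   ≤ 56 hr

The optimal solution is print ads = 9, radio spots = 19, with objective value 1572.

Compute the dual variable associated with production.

7

Binding: airtime and production. Non-binding: budget (24 unused), design (9 unused).
Since budget, design are not tight, their duals are 0.
Dual feasibility on the basic columns requires 2·y_airtime + 6·y_production = 48, 6·y_airtime + 6·y_production = 60.
Solving: y_airtime = 3, y_production = 7.
Shadow price of production = 7.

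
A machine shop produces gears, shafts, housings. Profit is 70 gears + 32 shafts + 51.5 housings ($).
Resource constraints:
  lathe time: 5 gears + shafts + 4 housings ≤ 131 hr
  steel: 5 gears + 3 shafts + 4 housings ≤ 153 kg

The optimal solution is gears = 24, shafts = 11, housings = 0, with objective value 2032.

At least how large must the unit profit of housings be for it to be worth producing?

At the optimum: lathe time uses 131 of 131 (binding); steel uses 153 of 153 (binding).
From A_Bᵀ y = c: 5·y_lathe time + 5·y_steel = 70; 1·y_lathe time + 3·y_steel = 32.
Solving: y_lathe time = 5, y_steel = 9.
housings enters the basis when its profit ≥ yᵀa₃ = 5·4 + 9·4 = 56.

56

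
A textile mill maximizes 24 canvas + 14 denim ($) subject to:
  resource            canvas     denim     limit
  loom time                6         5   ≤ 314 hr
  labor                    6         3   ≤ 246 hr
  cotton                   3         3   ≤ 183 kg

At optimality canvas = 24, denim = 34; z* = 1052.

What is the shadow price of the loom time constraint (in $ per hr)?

1

At the optimum: loom time uses 314 of 314 (binding); labor uses 246 of 246 (binding); cotton uses 174 of 183 (slack = 9).
By complementary slackness, y = 0 for the non-binding constraint.
From A_Bᵀ y = c: 6·y_loom time + 6·y_labor = 24; 5·y_loom time + 3·y_labor = 14.
Solving: y_loom time = 1, y_labor = 3.
Shadow price of loom time = 1.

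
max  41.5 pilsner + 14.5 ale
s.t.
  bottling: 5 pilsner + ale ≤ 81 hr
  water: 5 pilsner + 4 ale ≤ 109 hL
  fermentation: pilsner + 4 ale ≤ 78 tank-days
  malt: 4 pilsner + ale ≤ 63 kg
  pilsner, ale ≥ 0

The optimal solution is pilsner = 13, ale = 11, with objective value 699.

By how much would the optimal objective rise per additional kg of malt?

8.5

Check each constraint at x*: bottling 76/81 (slack 5); water 109/109 (tight); fermentation 57/78 (slack 21); malt 63/63 (tight).
Since bottling, fermentation are not tight, their duals are 0.
Dual feasibility on the basic columns requires 5·y_water + 4·y_malt = 41.5, 4·y_water + 1·y_malt = 14.5.
→ y_water = 1.5 and y_malt = 8.5.
Shadow price of malt = 8.5.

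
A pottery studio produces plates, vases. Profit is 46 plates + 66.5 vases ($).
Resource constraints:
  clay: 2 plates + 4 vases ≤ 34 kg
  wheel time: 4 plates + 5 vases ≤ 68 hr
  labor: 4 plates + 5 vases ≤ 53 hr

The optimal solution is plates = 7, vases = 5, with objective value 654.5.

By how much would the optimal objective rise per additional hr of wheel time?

0

At the optimum: clay uses 34 of 34 (binding); wheel time uses 53 of 68 (slack = 15); labor uses 53 of 53 (binding).
Slack constraints have shadow price 0 (complementary slackness).
From A_Bᵀ y = c: 2·y_clay + 4·y_labor = 46; 4·y_clay + 5·y_labor = 66.5.
→ y_clay = 6 and y_labor = 8.5.
Shadow price of wheel time = 0.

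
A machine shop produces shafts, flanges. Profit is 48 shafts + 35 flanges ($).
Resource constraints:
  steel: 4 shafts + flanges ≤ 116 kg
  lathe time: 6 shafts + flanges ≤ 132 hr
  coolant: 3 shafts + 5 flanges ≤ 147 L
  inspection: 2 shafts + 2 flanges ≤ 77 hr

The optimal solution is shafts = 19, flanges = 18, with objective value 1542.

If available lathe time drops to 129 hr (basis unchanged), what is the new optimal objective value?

At the optimum: steel uses 94 of 116 (slack = 22); lathe time uses 132 of 132 (binding); coolant uses 147 of 147 (binding); inspection uses 74 of 77 (slack = 3).
Since steel, inspection are not tight, their duals are 0.
Dual feasibility on the basic columns requires 6·y_lathe time + 3·y_coolant = 48, 1·y_lathe time + 5·y_coolant = 35.
Solving: y_lathe time = 5, y_coolant = 6.
Δz = y_lathe time·Δb = 5 × (-3) = -15, so new z* = 1542 − 15 = 1527.

1527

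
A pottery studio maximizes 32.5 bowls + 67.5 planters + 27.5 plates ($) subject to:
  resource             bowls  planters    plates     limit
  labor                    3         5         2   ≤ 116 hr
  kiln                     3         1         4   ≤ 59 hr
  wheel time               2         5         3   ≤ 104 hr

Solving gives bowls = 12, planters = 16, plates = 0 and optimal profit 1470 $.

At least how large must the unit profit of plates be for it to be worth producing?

35

Binding: labor and wheel time. Non-binding: kiln (7 unused).
By complementary slackness, y = 0 for the non-binding constraint.
The binding rows give the dual system: 3·y_labor + 2·y_wheel time = 32.5 and 5·y_labor + 5·y_wheel time = 67.5.
→ y_labor = 5.5 and y_wheel time = 8.
plates enters the basis when its profit ≥ yᵀa₃ = 5.5·2 + 8·3 = 35.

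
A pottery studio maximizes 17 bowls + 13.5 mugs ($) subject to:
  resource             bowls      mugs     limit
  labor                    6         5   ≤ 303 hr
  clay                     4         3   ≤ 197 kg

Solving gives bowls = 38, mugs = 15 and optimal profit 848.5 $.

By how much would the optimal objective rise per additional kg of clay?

2

At the optimum: labor uses 303 of 303 (binding); clay uses 197 of 197 (binding).
The binding rows give the dual system: 6·y_labor + 4·y_clay = 17 and 5·y_labor + 3·y_clay = 13.5.
This yields shadow prices y_labor = 1.5, y_clay = 2.
Shadow price of clay = 2.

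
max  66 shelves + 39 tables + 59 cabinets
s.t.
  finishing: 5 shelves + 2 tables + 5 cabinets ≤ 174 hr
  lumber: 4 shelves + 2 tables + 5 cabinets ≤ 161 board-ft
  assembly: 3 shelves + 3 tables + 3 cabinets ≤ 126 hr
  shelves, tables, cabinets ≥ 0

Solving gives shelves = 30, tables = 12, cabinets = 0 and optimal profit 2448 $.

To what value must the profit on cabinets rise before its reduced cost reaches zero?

Check each constraint at x*: finishing 174/174 (tight); lumber 144/161 (slack 17); assembly 126/126 (tight).
By complementary slackness, y = 0 for the non-binding constraint.
From A_Bᵀ y = c: 5·y_finishing + 3·y_assembly = 66; 2·y_finishing + 3·y_assembly = 39.
→ y_finishing = 9 and y_assembly = 7.
cabinets enters the basis when its profit ≥ yᵀa₃ = 9·5 + 7·3 = 66.

66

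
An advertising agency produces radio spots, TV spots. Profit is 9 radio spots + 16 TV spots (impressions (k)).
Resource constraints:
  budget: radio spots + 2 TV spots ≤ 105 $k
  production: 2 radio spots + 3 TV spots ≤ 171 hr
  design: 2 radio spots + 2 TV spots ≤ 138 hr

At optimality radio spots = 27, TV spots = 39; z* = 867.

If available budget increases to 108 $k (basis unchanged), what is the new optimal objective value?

Binding: budget and production. Non-binding: design (6 unused).
By complementary slackness, y = 0 for the non-binding constraint.
The binding rows give the dual system: 1·y_budget + 2·y_production = 9 and 2·y_budget + 3·y_production = 16.
→ y_budget = 5 and y_production = 2.
Δz = y_budget·Δb = 5 × (3) = 15, so new z* = 867 + 15 = 882.

882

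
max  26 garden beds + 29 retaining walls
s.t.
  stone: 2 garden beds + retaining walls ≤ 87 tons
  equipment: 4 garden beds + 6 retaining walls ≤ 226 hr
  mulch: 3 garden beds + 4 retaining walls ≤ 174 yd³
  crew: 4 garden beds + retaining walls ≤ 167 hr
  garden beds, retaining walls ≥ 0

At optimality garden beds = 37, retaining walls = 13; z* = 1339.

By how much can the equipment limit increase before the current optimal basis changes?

17.6

Binding constraints: stone, equipment. The basis is B = [[2,1],[4,6]] with det 8.
Per unit increase in equipment, x* moves by d = (-0.125, 0.25).
The basis stays optimal until mulch becomes binding; allowable increase = 17.6 hr.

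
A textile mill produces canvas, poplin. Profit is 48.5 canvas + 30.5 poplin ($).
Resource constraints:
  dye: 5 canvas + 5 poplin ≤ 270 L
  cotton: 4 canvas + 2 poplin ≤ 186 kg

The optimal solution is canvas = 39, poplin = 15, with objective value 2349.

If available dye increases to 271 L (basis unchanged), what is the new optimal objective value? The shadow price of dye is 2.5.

Δb = 1, so new z* = 2349 + (2.5)·(1) = 2349 + 2.5 = 2351.5.

2351.5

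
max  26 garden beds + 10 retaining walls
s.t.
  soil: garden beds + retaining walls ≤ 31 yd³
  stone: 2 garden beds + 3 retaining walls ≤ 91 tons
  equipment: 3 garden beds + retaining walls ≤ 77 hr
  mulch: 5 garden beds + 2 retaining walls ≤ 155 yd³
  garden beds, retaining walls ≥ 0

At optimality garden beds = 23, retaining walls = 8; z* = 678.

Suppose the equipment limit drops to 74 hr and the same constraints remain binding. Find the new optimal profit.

654

At the optimum: soil uses 31 of 31 (binding); stone uses 70 of 91 (slack = 21); equipment uses 77 of 77 (binding); mulch uses 131 of 155 (slack = 24).
Slack constraints have shadow price 0 (complementary slackness).
Dual feasibility on the basic columns requires 1·y_soil + 3·y_equipment = 26, 1·y_soil + 1·y_equipment = 10.
This yields shadow prices y_soil = 2, y_equipment = 8.
Δz = y_equipment·Δb = 8 × (-3) = -24, so new z* = 678 − 24 = 654.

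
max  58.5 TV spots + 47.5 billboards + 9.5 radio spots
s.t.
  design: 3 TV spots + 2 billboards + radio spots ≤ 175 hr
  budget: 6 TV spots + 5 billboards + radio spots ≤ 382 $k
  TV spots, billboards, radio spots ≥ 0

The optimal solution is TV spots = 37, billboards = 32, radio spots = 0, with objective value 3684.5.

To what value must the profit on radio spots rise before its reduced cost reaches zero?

11

Check each constraint at x*: design 175/175 (tight); budget 382/382 (tight).
From A_Bᵀ y = c: 3·y_design + 6·y_budget = 58.5; 2·y_design + 5·y_budget = 47.5.
This yields shadow prices y_design = 2.5, y_budget = 8.5.
radio spots enters the basis when its profit ≥ yᵀa₃ = 2.5·1 + 8.5·1 = 11.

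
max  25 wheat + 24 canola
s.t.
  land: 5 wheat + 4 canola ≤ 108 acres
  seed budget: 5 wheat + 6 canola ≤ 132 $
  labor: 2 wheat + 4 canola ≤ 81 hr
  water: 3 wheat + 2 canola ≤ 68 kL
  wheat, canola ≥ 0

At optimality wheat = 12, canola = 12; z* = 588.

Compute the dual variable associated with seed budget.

2

Check each constraint at x*: land 108/108 (tight); seed budget 132/132 (tight); labor 72/81 (slack 9); water 60/68 (slack 8).
Since labor, water are not tight, their duals are 0.
From A_Bᵀ y = c: 5·y_land + 5·y_seed budget = 25; 4·y_land + 6·y_seed budget = 24.
→ y_land = 3 and y_seed budget = 2.
Shadow price of seed budget = 2.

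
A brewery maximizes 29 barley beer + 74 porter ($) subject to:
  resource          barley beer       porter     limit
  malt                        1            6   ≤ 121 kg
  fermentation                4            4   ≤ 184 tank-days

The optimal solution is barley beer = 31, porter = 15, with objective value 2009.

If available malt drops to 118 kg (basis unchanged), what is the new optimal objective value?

1982

Both malt and fermentation are binding at x*.
From A_Bᵀ y = c: 1·y_malt + 4·y_fermentation = 29; 6·y_malt + 4·y_fermentation = 74.
This yields shadow prices y_malt = 9, y_fermentation = 5.
Δz = y_malt·Δb = 9 × (-3) = -27, so new z* = 2009 − 27 = 1982.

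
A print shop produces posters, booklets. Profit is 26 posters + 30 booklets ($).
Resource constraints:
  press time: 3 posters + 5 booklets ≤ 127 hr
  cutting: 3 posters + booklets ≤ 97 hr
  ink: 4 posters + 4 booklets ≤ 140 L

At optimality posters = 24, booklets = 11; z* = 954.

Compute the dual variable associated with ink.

At the optimum: press time uses 127 of 127 (binding); cutting uses 83 of 97 (slack = 14); ink uses 140 of 140 (binding).
Since cutting is not tight, its dual is 0.
From A_Bᵀ y = c: 3·y_press time + 4·y_ink = 26; 5·y_press time + 4·y_ink = 30.
→ y_press time = 2 and y_ink = 5.
Shadow price of ink = 5.

5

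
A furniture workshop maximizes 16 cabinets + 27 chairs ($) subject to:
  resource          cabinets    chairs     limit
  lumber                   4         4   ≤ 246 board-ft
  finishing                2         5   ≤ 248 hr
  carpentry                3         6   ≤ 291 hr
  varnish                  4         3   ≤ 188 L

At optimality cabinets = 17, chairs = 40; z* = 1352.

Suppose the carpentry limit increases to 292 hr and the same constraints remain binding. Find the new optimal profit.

At the optimum: lumber uses 228 of 246 (slack = 18); finishing uses 234 of 248 (slack = 14); carpentry uses 291 of 291 (binding); varnish uses 188 of 188 (binding).
Since lumber, finishing are not tight, their duals are 0.
Dual feasibility on the basic columns requires 3·y_carpentry + 4·y_varnish = 16, 6·y_carpentry + 3·y_varnish = 27.
→ y_carpentry = 4 and y_varnish = 1.
Δz = y_carpentry·Δb = 4 × (1) = 4, so new z* = 1352 + 4 = 1356.

1356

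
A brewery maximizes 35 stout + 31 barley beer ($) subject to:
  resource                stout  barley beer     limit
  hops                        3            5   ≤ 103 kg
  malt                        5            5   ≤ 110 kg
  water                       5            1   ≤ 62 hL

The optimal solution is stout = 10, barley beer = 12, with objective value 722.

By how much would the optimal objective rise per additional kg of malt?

At the optimum: hops uses 90 of 103 (slack = 13); malt uses 110 of 110 (binding); water uses 62 of 62 (binding).
Since hops is not tight, its dual is 0.
Dual feasibility on the basic columns requires 5·y_malt + 5·y_water = 35, 5·y_malt + 1·y_water = 31.
This yields shadow prices y_malt = 6, y_water = 1.
Shadow price of malt = 6.

6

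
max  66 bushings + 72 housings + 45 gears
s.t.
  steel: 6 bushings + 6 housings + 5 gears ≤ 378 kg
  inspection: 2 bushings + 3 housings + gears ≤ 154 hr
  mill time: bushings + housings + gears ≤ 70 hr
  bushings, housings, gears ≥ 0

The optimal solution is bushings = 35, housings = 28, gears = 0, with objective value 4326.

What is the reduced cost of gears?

Check each constraint at x*: steel 378/378 (tight); inspection 154/154 (tight); mill time 63/70 (slack 7).
Since mill time is not tight, its dual is 0.
From A_Bᵀ y = c: 6·y_steel + 2·y_inspection = 66; 6·y_steel + 3·y_inspection = 72.
→ y_steel = 9 and y_inspection = 6.
Reduced cost of gears: c₃ − yᵀa₃ = 45 − (9·5 + 6·1) = 45 − 51 = -6.

-6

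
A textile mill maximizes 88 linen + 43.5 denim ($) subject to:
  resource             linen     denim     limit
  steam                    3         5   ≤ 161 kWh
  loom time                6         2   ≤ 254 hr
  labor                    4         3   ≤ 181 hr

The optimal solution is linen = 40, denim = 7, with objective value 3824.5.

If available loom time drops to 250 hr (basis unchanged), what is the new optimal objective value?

3788.5

Binding: loom time and labor. Non-binding: steam (6 unused).
Slack constraints have shadow price 0 (complementary slackness).
Dual feasibility on the basic columns requires 6·y_loom time + 4·y_labor = 88, 2·y_loom time + 3·y_labor = 43.5.
→ y_loom time = 9 and y_labor = 8.5.
Δz = y_loom time·Δb = 9 × (-4) = -36, so new z* = 3824.5 − 36 = 3788.5.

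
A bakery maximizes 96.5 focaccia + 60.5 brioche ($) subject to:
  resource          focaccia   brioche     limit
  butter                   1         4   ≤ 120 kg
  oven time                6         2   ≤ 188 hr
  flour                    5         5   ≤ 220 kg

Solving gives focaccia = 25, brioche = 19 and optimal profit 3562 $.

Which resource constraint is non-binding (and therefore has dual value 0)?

butter: 101/120 (slack 19)
oven time: 188/188 (binding)
flour: 220/220 (binding)
By complementary slackness, a constraint with positive slack has shadow price 0 → butter.

butter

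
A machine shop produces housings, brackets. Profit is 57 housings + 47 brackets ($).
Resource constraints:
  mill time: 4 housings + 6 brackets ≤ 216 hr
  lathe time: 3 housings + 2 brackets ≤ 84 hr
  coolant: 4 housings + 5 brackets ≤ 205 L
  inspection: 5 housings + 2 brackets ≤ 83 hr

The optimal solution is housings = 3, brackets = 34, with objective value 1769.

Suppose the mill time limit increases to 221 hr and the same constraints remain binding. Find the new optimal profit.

Binding: mill time and inspection. Non-binding: lathe time (7 unused), coolant (23 unused).
Slack constraints have shadow price 0 (complementary slackness).
Dual feasibility on the basic columns requires 4·y_mill time + 5·y_inspection = 57, 6·y_mill time + 2·y_inspection = 47.
→ y_mill time = 5.5 and y_inspection = 7.
Δz = y_mill time·Δb = 5.5 × (5) = 27.5, so new z* = 1769 + 27.5 = 1796.5.

1796.5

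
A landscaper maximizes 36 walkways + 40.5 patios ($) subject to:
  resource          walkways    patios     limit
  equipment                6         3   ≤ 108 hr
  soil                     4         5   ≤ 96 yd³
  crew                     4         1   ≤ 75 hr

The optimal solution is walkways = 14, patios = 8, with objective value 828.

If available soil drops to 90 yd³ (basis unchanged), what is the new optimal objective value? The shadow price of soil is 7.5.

783

Δb = -6, so new z* = 828 + (7.5)·(-6) = 828 − 45 = 783.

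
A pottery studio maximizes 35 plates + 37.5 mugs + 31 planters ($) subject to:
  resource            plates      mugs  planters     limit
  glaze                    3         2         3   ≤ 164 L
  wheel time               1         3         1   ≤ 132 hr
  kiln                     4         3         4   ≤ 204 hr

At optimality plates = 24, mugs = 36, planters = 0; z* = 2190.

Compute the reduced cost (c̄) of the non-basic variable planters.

-4

At the optimum: glaze uses 144 of 164 (slack = 20); wheel time uses 132 of 132 (binding); kiln uses 204 of 204 (binding).
Since glaze is not tight, its dual is 0.
From A_Bᵀ y = c: 1·y_wheel time + 4·y_kiln = 35; 3·y_wheel time + 3·y_kiln = 37.5.
This yields shadow prices y_wheel time = 5, y_kiln = 7.5.
Reduced cost of planters: c₃ − yᵀa₃ = 31 − (5·1 + 7.5·4) = 31 − 35 = -4.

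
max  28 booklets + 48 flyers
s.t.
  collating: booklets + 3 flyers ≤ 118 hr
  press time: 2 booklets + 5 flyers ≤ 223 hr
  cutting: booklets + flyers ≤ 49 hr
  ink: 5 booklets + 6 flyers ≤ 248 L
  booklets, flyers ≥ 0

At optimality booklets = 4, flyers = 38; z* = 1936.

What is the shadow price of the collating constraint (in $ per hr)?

At the optimum: collating uses 118 of 118 (binding); press time uses 198 of 223 (slack = 25); cutting uses 42 of 49 (slack = 7); ink uses 248 of 248 (binding).
Slack constraints have shadow price 0 (complementary slackness).
Dual feasibility on the basic columns requires 1·y_collating + 5·y_ink = 28, 3·y_collating + 6·y_ink = 48.
This yields shadow prices y_collating = 8, y_ink = 4.
Shadow price of collating = 8.

8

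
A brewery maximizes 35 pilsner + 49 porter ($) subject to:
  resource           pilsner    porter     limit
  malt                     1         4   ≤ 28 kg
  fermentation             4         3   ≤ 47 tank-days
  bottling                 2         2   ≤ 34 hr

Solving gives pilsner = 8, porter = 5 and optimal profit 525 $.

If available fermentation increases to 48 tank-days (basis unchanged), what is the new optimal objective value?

At the optimum: malt uses 28 of 28 (binding); fermentation uses 47 of 47 (binding); bottling uses 26 of 34 (slack = 8).
By complementary slackness, y = 0 for the non-binding constraint.
The binding rows give the dual system: 1·y_malt + 4·y_fermentation = 35 and 4·y_malt + 3·y_fermentation = 49.
Solving: y_malt = 7, y_fermentation = 7.
Δz = y_fermentation·Δb = 7 × (1) = 7, so new z* = 525 + 7 = 532.

532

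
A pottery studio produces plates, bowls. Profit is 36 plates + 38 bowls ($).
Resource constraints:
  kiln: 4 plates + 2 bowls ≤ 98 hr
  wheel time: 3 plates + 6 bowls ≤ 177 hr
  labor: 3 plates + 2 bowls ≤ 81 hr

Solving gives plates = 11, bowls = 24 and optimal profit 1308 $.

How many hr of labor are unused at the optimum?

labor used = 3·11 + 2·24 = 81; slack = 81 − 81 = 0.

0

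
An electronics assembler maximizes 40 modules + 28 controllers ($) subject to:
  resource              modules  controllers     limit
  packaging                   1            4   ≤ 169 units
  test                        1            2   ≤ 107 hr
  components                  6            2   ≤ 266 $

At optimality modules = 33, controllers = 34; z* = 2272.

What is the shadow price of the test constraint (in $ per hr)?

At the optimum: packaging uses 169 of 169 (binding); test uses 101 of 107 (slack = 6); components uses 266 of 266 (binding).
By complementary slackness, y = 0 for the non-binding constraint.
The binding rows give the dual system: 1·y_packaging + 6·y_components = 40 and 4·y_packaging + 2·y_components = 28.
→ y_packaging = 4 and y_components = 6.
Shadow price of test = 0.

0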